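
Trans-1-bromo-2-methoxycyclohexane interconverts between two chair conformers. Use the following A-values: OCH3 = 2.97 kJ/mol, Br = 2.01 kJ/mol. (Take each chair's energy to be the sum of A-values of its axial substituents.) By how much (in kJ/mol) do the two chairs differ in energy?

C1 and C2 have opposite parity, so for the trans isomer the two substituents are e,e in one chair and a,a in the other.
Chair I (methoxy axial, bromo axial): E = 4.98 kJ/mol.
Chair II (methoxy equatorial, bromo equatorial): E = 0.00 kJ/mol.
ΔE = 4.98 − 0.00 = 4.98 kJ/mol; chair II is more stable.

4.98 kJ/mol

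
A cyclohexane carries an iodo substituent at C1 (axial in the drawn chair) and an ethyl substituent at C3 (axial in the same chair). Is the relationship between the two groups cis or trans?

cis

C1 and C3 have the same parity, so their axial bonds point in the same direction.
With same-parity carbons, two substituents on the same face are both axial or both equatorial; opposite faces give one of each.
Here the groups are axial/axial → same face → cis.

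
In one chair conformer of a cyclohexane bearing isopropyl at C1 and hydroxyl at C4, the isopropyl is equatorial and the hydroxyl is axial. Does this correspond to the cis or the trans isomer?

cis

C1 and C4 have opposite parity, so their axial bonds point in opposite directions.
With opposite-parity carbons, two substituents on the same face are one axial and one equatorial; opposite faces give both axial or both equatorial.
Here the groups are equatorial/axial → same face → cis.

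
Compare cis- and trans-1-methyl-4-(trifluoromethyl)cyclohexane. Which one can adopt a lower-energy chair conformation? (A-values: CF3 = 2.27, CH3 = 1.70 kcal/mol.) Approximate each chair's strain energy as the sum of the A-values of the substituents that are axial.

trans

At 1,4 positions (parity opposite): cis → (a,e or e,a); trans → (e,e or a,a).
Best chair for cis: E = 1.70 kcal/mol; best chair for trans: E = 0.00 kcal/mol.
The trans isomer is lower by 1.70 kcal/mol.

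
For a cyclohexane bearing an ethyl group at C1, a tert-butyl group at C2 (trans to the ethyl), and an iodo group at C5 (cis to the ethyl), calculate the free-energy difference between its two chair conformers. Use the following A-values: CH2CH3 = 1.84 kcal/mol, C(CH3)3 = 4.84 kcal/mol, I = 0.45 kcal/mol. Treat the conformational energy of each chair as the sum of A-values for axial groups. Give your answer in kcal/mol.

7.13 kcal/mol

Chair I (ethyl axial, tert-butyl axial, iodo axial): E = 7.13 kcal/mol.
Chair II (ethyl equatorial, tert-butyl equatorial, iodo equatorial): E = 0.00 kcal/mol.
ΔE = 7.13 − 0.00 = 7.13 kcal/mol; chair II is more stable.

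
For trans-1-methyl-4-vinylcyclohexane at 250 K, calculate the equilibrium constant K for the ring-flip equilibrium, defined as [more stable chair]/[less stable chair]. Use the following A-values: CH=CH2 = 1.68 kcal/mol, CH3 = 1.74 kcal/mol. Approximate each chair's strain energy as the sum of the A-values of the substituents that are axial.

C1 and C4 have opposite parity, so for the trans isomer the two substituents are e,e in one chair and a,a in the other.
Chair I (vinyl axial, methyl axial): E = 3.42 kcal/mol; chair II (vinyl equatorial, methyl equatorial): E = 0.00 kcal/mol.
ΔG = 3.42 kcal/mol between the two chairs.
K = exp(ΔG/RT) with R = 1.987×10⁻³ kcal mol⁻¹ K⁻¹ and T = 250 K gives K ≈ 977.

K ≈ 977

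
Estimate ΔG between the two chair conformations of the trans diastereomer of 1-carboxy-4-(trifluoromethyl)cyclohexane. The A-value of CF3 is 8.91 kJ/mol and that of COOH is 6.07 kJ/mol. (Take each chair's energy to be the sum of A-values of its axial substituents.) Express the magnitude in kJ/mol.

C1 and C4 have opposite parity, so for the trans isomer the two substituents are e,e in one chair and a,a in the other.
Chair I (trifluoromethyl axial, carboxyl axial): E = 14.98 kJ/mol.
Chair II (trifluoromethyl equatorial, carboxyl equatorial): E = 0.00 kJ/mol.
ΔE = 14.98 − 0.00 = 14.98 kJ/mol; chair II is more stable.

14.98 kJ/mol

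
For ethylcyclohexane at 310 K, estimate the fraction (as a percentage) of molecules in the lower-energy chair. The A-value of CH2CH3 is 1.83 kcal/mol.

One chair has the ethyl group axial (E = 1.83 kcal/mol) and the other has it equatorial (E = 0).
ΔG = 1.83 kcal/mol between the two chairs.
K = exp(ΔG/RT) with R = 1.987×10⁻³ kcal mol⁻¹ K⁻¹ and T = 310 K gives K ≈ 19.5.
Fraction in the lower-energy chair = K/(K+1) = 95.1%.

95.1%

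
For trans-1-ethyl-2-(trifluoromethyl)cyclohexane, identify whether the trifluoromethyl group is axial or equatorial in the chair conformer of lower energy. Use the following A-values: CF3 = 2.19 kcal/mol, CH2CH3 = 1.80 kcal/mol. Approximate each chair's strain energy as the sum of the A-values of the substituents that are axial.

C1 and C2 have opposite parity, so for the trans isomer the two substituents are e,e in one chair and a,a in the other.
Chair I (trifluoromethyl axial, ethyl axial): E = 3.99 kcal/mol.
Chair II (trifluoromethyl equatorial, ethyl equatorial): E = 0.00 kcal/mol.
Chair II is the more stable (lower-energy) conformer, and in that chair the trifluoromethyl group is equatorial.

equatorial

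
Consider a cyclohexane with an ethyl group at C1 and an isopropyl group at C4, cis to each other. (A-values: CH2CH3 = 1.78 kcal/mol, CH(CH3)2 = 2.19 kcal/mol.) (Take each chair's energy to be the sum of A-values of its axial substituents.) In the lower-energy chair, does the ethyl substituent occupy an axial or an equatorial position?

axial

C1 and C4 have opposite parity, so for the cis isomer the two substituents are one axial and one equatorial in each chair.
Chair I (ethyl axial, isopropyl equatorial): E = 1.78 kcal/mol.
Chair II (ethyl equatorial, isopropyl axial): E = 2.19 kcal/mol.
Chair I is the more stable (lower-energy) conformer, and in that chair the ethyl group is axial.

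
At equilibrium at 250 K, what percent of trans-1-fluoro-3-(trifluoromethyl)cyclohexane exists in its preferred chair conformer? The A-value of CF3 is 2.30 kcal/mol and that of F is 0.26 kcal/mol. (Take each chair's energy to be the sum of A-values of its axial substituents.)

98.4%

C1 and C3 have the same parity, so for the trans isomer the two substituents are one axial and one equatorial in each chair.
Chair I (trifluoromethyl axial, fluoro equatorial): E = 2.30 kcal/mol; chair II (trifluoromethyl equatorial, fluoro axial): E = 0.26 kcal/mol.
ΔG = 2.04 kcal/mol between the two chairs.
K = exp(ΔG/RT) with R = 1.987×10⁻³ kcal mol⁻¹ K⁻¹ and T = 250 K gives K ≈ 60.7.
Fraction in the lower-energy chair = K/(K+1) = 98.4%.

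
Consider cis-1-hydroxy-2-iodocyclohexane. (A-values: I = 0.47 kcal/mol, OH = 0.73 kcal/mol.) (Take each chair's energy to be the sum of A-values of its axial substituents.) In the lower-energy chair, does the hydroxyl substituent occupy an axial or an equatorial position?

equatorial

C1 and C2 have opposite parity, so for the cis isomer the two substituents are one axial and one equatorial in each chair.
Chair I (iodo axial, hydroxyl equatorial): E = 0.47 kcal/mol.
Chair II (iodo equatorial, hydroxyl axial): E = 0.73 kcal/mol.
Chair I is the more stable (lower-energy) conformer, and in that chair the hydroxyl group is equatorial.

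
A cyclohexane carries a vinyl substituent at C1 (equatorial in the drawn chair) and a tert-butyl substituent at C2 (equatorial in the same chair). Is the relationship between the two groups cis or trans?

trans

C1 and C2 have opposite parity, so their axial bonds point in opposite directions.
With opposite-parity carbons, two substituents on the same face are one axial and one equatorial; opposite faces give both axial or both equatorial.
Here the groups are equatorial/equatorial → opposite face → trans.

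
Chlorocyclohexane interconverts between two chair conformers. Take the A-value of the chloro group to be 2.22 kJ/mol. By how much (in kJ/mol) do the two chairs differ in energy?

A monosubstituted cyclohexane has one chair with the chloro group axial (E = A = 2.22 kJ/mol) and one with it equatorial (E = 0).
ΔE = 2.22 − 0 = 2.22 kJ/mol.

2.22 kJ/mol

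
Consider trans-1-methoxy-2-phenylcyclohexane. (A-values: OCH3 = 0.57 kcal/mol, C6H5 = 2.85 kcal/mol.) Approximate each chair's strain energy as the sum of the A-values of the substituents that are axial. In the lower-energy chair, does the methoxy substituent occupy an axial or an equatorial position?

equatorial

C1 and C2 have opposite parity, so for the trans isomer the two substituents are e,e in one chair and a,a in the other.
Chair I (methoxy axial, phenyl axial): E = 3.42 kcal/mol.
Chair II (methoxy equatorial, phenyl equatorial): E = 0.00 kcal/mol.
Chair II is the more stable (lower-energy) conformer, and in that chair the methoxy group is equatorial.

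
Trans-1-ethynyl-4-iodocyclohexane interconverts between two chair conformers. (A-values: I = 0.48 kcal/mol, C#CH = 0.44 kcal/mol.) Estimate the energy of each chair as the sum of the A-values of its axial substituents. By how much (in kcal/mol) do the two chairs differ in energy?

C1 and C4 have opposite parity, so for the trans isomer the two substituents are e,e in one chair and a,a in the other.
Chair I (iodo axial, ethynyl axial): E = 0.92 kcal/mol.
Chair II (iodo equatorial, ethynyl equatorial): E = 0.00 kcal/mol.
ΔE = 0.92 − 0.00 = 0.92 kcal/mol; chair II is more stable.

0.92 kcal/mol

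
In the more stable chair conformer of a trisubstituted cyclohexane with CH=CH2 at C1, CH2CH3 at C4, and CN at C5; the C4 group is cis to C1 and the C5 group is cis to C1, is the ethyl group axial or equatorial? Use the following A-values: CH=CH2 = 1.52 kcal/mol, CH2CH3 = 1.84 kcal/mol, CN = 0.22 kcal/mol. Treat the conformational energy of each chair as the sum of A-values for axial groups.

equatorial

Chair I (vinyl axial, ethyl equatorial, cyano axial): E = 1.74 kcal/mol.
Chair II (vinyl equatorial, ethyl axial, cyano equatorial): E = 1.84 kcal/mol.
Chair I is the more stable (lower-energy) conformer, and in that chair the ethyl group is equatorial.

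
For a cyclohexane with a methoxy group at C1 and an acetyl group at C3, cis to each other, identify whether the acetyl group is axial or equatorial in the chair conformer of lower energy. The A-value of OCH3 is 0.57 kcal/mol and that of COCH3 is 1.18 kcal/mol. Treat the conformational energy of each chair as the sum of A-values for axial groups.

C1 and C3 have the same parity, so for the cis isomer the two substituents are e,e in one chair and a,a in the other.
Chair I (methoxy axial, acetyl axial): E = 1.75 kcal/mol.
Chair II (methoxy equatorial, acetyl equatorial): E = 0.00 kcal/mol.
Chair II is the more stable (lower-energy) conformer, and in that chair the acetyl group is equatorial.

equatorial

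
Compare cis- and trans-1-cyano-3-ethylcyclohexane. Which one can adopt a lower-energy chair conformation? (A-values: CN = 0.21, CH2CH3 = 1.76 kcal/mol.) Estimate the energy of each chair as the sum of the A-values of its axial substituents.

cis

At 1,3 positions (parity same): cis → (e,e or a,a); trans → (a,e or e,a).
Best chair for cis: E = 0.00 kcal/mol; best chair for trans: E = 0.21 kcal/mol.
The cis isomer is lower by 0.21 kcal/mol.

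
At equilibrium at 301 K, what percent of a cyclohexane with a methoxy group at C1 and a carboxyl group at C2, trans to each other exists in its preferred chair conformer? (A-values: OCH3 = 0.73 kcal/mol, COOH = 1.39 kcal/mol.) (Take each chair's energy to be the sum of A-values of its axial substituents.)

97.2%

C1 and C2 have opposite parity, so for the trans isomer the two substituents are e,e in one chair and a,a in the other.
Chair I (methoxy axial, carboxyl axial): E = 2.12 kcal/mol; chair II (methoxy equatorial, carboxyl equatorial): E = 0.00 kcal/mol.
ΔG = 2.12 kcal/mol between the two chairs.
K = exp(ΔG/RT) with R = 1.987×10⁻³ kcal mol⁻¹ K⁻¹ and T = 301 K gives K ≈ 34.6.
Fraction in the lower-energy chair = K/(K+1) = 97.2%.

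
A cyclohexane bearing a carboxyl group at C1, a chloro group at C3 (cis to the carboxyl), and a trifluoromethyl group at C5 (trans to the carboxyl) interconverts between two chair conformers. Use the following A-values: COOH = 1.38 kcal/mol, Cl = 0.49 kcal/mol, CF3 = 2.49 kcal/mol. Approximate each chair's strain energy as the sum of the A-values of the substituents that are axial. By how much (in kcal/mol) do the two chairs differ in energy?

Chair I (carboxyl axial, chloro axial, trifluoromethyl equatorial): E = 1.87 kcal/mol.
Chair II (carboxyl equatorial, chloro equatorial, trifluoromethyl axial): E = 2.49 kcal/mol.
ΔE = 2.49 − 1.87 = 0.62 kcal/mol; chair I is more stable.

0.62 kcal/mol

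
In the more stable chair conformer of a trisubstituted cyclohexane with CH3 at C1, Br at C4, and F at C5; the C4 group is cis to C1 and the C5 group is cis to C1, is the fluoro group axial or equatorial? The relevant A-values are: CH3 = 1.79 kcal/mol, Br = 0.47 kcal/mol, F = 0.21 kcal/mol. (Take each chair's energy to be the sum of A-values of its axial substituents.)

Chair I (methyl axial, bromo equatorial, fluoro axial): E = 2.00 kcal/mol.
Chair II (methyl equatorial, bromo axial, fluoro equatorial): E = 0.47 kcal/mol.
Chair II is the more stable (lower-energy) conformer, and in that chair the fluoro group is equatorial.

equatorial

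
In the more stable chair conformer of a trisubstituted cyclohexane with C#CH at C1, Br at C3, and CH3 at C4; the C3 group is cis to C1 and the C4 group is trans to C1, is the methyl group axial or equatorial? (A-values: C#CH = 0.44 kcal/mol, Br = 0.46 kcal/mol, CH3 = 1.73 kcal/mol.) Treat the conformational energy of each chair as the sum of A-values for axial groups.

equatorial

Chair I (ethynyl axial, bromo axial, methyl axial): E = 2.63 kcal/mol.
Chair II (ethynyl equatorial, bromo equatorial, methyl equatorial): E = 0.00 kcal/mol.
Chair II is the more stable (lower-energy) conformer, and in that chair the methyl group is equatorial.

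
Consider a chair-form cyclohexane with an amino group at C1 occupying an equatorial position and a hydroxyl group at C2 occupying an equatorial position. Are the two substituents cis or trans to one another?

C1 and C2 have opposite parity, so their axial bonds point in opposite directions.
With opposite-parity carbons, two substituents on the same face are one axial and one equatorial; opposite faces give both axial or both equatorial.
Here the groups are equatorial/equatorial → opposite face → trans.

trans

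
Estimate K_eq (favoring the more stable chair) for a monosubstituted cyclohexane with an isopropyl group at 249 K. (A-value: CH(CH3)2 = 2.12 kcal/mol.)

One chair has the isopropyl group axial (E = 2.12 kcal/mol) and the other has it equatorial (E = 0).
ΔG = 2.12 kcal/mol between the two chairs.
K = exp(ΔG/RT) with R = 1.987×10⁻³ kcal mol⁻¹ K⁻¹ and T = 249 K gives K ≈ 72.6.

K ≈ 72.6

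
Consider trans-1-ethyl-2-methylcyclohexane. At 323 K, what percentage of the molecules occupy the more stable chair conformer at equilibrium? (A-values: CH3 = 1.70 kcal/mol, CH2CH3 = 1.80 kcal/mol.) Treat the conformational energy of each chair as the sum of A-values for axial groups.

C1 and C2 have opposite parity, so for the trans isomer the two substituents are e,e in one chair and a,a in the other.
Chair I (methyl axial, ethyl axial): E = 3.50 kcal/mol; chair II (methyl equatorial, ethyl equatorial): E = 0.00 kcal/mol.
ΔG = 3.50 kcal/mol between the two chairs.
K = exp(ΔG/RT) with R = 1.987×10⁻³ kcal mol⁻¹ K⁻¹ and T = 323 K gives K ≈ 234.
Fraction in the lower-energy chair = K/(K+1) = 99.6%.

99.6%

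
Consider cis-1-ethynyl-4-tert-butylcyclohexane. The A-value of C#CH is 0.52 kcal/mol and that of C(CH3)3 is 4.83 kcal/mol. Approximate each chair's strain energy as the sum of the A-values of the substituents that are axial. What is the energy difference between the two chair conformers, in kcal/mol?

4.31 kcal/mol

C1 and C4 have opposite parity, so for the cis isomer the two substituents are one axial and one equatorial in each chair.
Chair I (ethynyl axial, tert-butyl equatorial): E = 0.52 kcal/mol.
Chair II (ethynyl equatorial, tert-butyl axial): E = 4.83 kcal/mol.
ΔE = 4.83 − 0.52 = 4.31 kcal/mol; chair I is more stable.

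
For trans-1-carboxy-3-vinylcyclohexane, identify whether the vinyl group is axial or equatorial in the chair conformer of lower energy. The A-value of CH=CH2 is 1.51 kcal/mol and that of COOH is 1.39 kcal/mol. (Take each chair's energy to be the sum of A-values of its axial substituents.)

equatorial

C1 and C3 have the same parity, so for the trans isomer the two substituents are one axial and one equatorial in each chair.
Chair I (vinyl axial, carboxyl equatorial): E = 1.51 kcal/mol.
Chair II (vinyl equatorial, carboxyl axial): E = 1.39 kcal/mol.
Chair II is the more stable (lower-energy) conformer, and in that chair the vinyl group is equatorial.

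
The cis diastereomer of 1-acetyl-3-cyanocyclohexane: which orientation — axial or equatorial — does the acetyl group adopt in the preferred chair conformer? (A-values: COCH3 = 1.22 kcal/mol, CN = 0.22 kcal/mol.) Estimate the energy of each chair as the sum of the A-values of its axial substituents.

C1 and C3 have the same parity, so for the cis isomer the two substituents are e,e in one chair and a,a in the other.
Chair I (acetyl axial, cyano axial): E = 1.44 kcal/mol.
Chair II (acetyl equatorial, cyano equatorial): E = 0.00 kcal/mol.
Chair II is the more stable (lower-energy) conformer, and in that chair the acetyl group is equatorial.

equatorial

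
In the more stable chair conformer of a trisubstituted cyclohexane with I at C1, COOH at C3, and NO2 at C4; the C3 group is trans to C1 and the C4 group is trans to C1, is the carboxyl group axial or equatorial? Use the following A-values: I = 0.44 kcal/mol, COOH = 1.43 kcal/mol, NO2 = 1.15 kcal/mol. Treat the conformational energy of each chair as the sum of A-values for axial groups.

Chair I (iodo axial, carboxyl equatorial, nitro axial): E = 1.59 kcal/mol.
Chair II (iodo equatorial, carboxyl axial, nitro equatorial): E = 1.43 kcal/mol.
Chair II is the more stable (lower-energy) conformer, and in that chair the carboxyl group is axial.

axial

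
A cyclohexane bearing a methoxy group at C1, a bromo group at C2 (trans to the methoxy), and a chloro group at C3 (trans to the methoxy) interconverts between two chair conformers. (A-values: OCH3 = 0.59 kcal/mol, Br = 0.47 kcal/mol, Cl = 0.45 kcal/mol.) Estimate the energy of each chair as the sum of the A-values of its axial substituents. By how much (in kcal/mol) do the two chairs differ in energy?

Chair I (methoxy axial, bromo axial, chloro equatorial): E = 1.06 kcal/mol.
Chair II (methoxy equatorial, bromo equatorial, chloro axial): E = 0.45 kcal/mol.
ΔE = 1.06 − 0.45 = 0.61 kcal/mol; chair II is more stable.

0.61 kcal/mol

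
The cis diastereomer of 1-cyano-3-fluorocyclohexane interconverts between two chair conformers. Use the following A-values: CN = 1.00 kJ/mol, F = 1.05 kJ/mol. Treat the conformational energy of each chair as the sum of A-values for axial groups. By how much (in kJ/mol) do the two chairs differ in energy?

C1 and C3 have the same parity, so for the cis isomer the two substituents are e,e in one chair and a,a in the other.
Chair I (cyano axial, fluoro axial): E = 2.05 kJ/mol.
Chair II (cyano equatorial, fluoro equatorial): E = 0.00 kJ/mol.
ΔE = 2.05 − 0.00 = 2.05 kJ/mol; chair II is more stable.

2.05 kJ/mol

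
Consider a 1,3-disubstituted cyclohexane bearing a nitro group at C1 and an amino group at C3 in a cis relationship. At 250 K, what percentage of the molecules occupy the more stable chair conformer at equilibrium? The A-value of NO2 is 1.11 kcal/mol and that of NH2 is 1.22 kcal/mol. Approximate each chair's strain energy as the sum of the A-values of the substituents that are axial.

C1 and C3 have the same parity, so for the cis isomer the two substituents are e,e in one chair and a,a in the other.
Chair I (nitro axial, amino axial): E = 2.33 kcal/mol; chair II (nitro equatorial, amino equatorial): E = 0.00 kcal/mol.
ΔG = 2.33 kcal/mol between the two chairs.
K = exp(ΔG/RT) with R = 1.987×10⁻³ kcal mol⁻¹ K⁻¹ and T = 250 K gives K ≈ 109.
Fraction in the lower-energy chair = K/(K+1) = 99.1%.

99.1%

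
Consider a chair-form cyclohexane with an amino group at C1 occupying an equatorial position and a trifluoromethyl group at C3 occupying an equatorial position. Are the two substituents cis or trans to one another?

C1 and C3 have the same parity, so their axial bonds point in the same direction.
With same-parity carbons, two substituents on the same face are both axial or both equatorial; opposite faces give one of each.
Here the groups are equatorial/equatorial → same face → cis.

cis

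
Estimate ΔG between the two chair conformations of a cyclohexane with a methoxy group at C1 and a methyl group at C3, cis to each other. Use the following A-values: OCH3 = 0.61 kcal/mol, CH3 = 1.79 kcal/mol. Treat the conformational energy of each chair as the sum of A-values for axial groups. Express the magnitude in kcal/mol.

2.40 kcal/mol

C1 and C3 have the same parity, so for the cis isomer the two substituents are e,e in one chair and a,a in the other.
Chair I (methoxy axial, methyl axial): E = 2.40 kcal/mol.
Chair II (methoxy equatorial, methyl equatorial): E = 0.00 kcal/mol.
ΔE = 2.40 − 0.00 = 2.40 kcal/mol; chair II is more stable.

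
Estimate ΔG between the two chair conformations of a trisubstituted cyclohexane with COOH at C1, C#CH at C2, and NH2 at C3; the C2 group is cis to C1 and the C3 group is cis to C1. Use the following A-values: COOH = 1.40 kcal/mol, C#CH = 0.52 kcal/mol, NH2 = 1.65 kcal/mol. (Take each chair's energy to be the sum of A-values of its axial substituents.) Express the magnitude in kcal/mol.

2.53 kcal/mol

Chair I (carboxyl axial, ethynyl equatorial, amino axial): E = 3.05 kcal/mol.
Chair II (carboxyl equatorial, ethynyl axial, amino equatorial): E = 0.52 kcal/mol.
ΔE = 3.05 − 0.52 = 2.53 kcal/mol; chair II is more stable.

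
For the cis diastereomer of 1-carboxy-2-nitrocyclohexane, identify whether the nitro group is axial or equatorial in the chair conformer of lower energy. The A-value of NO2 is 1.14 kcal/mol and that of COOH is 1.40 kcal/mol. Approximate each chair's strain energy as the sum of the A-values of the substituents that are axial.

axial

C1 and C2 have opposite parity, so for the cis isomer the two substituents are one axial and one equatorial in each chair.
Chair I (nitro axial, carboxyl equatorial): E = 1.14 kcal/mol.
Chair II (nitro equatorial, carboxyl axial): E = 1.40 kcal/mol.
Chair I is the more stable (lower-energy) conformer, and in that chair the nitro group is axial.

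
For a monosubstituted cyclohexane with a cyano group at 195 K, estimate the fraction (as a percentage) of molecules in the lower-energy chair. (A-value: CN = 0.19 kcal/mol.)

62.0%

One chair has the cyano group axial (E = 0.19 kcal/mol) and the other has it equatorial (E = 0).
ΔG = 0.19 kcal/mol between the two chairs.
K = exp(ΔG/RT) with R = 1.987×10⁻³ kcal mol⁻¹ K⁻¹ and T = 195 K gives K ≈ 1.63.
Fraction in the lower-energy chair = K/(K+1) = 62.0%.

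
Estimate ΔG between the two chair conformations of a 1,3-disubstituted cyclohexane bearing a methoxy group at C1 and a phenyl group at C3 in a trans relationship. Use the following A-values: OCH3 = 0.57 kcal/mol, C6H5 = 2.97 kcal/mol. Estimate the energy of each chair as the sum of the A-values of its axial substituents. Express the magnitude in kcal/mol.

C1 and C3 have the same parity, so for the trans isomer the two substituents are one axial and one equatorial in each chair.
Chair I (methoxy axial, phenyl equatorial): E = 0.57 kcal/mol.
Chair II (methoxy equatorial, phenyl axial): E = 2.97 kcal/mol.
ΔE = 2.97 − 0.57 = 2.40 kcal/mol; chair I is more stable.

2.40 kcal/mol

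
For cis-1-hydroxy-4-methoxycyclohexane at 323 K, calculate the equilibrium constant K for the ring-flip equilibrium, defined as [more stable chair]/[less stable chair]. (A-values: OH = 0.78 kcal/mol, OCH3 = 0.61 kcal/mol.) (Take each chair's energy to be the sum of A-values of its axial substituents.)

C1 and C4 have opposite parity, so for the cis isomer the two substituents are one axial and one equatorial in each chair.
Chair I (hydroxyl axial, methoxy equatorial): E = 0.78 kcal/mol; chair II (hydroxyl equatorial, methoxy axial): E = 0.61 kcal/mol.
ΔG = 0.17 kcal/mol between the two chairs.
K = exp(ΔG/RT) with R = 1.987×10⁻³ kcal mol⁻¹ K⁻¹ and T = 323 K gives K ≈ 1.3.

K ≈ 1.30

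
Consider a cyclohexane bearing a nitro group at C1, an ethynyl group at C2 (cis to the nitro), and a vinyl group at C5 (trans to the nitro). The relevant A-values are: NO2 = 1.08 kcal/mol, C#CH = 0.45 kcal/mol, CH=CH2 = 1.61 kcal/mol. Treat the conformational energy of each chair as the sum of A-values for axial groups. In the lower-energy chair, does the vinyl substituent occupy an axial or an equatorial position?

equatorial

Chair I (nitro axial, ethynyl equatorial, vinyl equatorial): E = 1.08 kcal/mol.
Chair II (nitro equatorial, ethynyl axial, vinyl axial): E = 2.06 kcal/mol.
Chair I is the more stable (lower-energy) conformer, and in that chair the vinyl group is equatorial.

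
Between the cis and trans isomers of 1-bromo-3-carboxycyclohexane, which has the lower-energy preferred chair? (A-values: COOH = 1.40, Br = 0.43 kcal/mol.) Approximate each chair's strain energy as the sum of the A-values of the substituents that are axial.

At 1,3 positions (parity same): cis → (e,e or a,a); trans → (a,e or e,a).
Best chair for cis: E = 0.00 kcal/mol; best chair for trans: E = 0.43 kcal/mol.
The cis isomer is lower by 0.43 kcal/mol.

cis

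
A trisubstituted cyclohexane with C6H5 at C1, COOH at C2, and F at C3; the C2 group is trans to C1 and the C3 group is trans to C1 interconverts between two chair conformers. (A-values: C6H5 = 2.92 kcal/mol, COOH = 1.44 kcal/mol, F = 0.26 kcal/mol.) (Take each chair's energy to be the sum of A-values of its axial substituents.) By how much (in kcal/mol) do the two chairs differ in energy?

Chair I (phenyl axial, carboxyl axial, fluoro equatorial): E = 4.36 kcal/mol.
Chair II (phenyl equatorial, carboxyl equatorial, fluoro axial): E = 0.26 kcal/mol.
ΔE = 4.36 − 0.26 = 4.10 kcal/mol; chair II is more stable.

4.10 kcal/mol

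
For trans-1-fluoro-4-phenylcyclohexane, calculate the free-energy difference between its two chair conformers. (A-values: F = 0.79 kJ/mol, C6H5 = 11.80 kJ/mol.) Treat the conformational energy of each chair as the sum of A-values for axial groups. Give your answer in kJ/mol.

12.59 kJ/mol

C1 and C4 have opposite parity, so for the trans isomer the two substituents are e,e in one chair and a,a in the other.
Chair I (fluoro axial, phenyl axial): E = 12.59 kJ/mol.
Chair II (fluoro equatorial, phenyl equatorial): E = 0.00 kJ/mol.
ΔE = 12.59 − 0.00 = 12.59 kJ/mol; chair II is more stable.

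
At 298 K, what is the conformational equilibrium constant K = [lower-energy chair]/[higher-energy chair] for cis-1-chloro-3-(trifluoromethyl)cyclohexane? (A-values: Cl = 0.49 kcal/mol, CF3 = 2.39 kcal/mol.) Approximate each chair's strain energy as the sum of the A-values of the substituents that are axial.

K ≈ 130

C1 and C3 have the same parity, so for the cis isomer the two substituents are e,e in one chair and a,a in the other.
Chair I (chloro axial, trifluoromethyl axial): E = 2.88 kcal/mol; chair II (chloro equatorial, trifluoromethyl equatorial): E = 0.00 kcal/mol.
ΔG = 2.88 kcal/mol between the two chairs.
K = exp(ΔG/RT) with R = 1.987×10⁻³ kcal mol⁻¹ K⁻¹ and T = 298 K gives K ≈ 130.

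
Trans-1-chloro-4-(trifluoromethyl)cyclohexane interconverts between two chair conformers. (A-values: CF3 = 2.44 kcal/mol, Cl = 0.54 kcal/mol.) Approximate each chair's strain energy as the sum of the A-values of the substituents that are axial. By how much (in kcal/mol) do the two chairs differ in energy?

C1 and C4 have opposite parity, so for the trans isomer the two substituents are e,e in one chair and a,a in the other.
Chair I (trifluoromethyl axial, chloro axial): E = 2.98 kcal/mol.
Chair II (trifluoromethyl equatorial, chloro equatorial): E = 0.00 kcal/mol.
ΔE = 2.98 − 0.00 = 2.98 kcal/mol; chair II is more stable.

2.98 kcal/mol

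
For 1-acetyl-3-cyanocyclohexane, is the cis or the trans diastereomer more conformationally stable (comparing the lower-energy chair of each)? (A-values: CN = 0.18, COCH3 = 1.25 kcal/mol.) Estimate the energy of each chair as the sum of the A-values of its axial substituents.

At 1,3 positions (parity same): cis → (e,e or a,a); trans → (a,e or e,a).
Best chair for cis: E = 0.00 kcal/mol; best chair for trans: E = 0.18 kcal/mol.
The cis isomer is lower by 0.18 kcal/mol.

cis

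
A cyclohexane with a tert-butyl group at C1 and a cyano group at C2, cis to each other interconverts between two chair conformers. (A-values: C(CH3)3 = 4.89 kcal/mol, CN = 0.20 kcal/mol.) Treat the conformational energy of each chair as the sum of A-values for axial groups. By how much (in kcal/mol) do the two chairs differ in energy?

4.69 kcal/mol

C1 and C2 have opposite parity, so for the cis isomer the two substituents are one axial and one equatorial in each chair.
Chair I (tert-butyl axial, cyano equatorial): E = 4.89 kcal/mol.
Chair II (tert-butyl equatorial, cyano axial): E = 0.20 kcal/mol.
ΔE = 4.89 − 0.20 = 4.69 kcal/mol; chair II is more stable.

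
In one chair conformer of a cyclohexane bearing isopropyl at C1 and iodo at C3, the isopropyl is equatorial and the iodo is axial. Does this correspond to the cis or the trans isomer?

trans

C1 and C3 have the same parity, so their axial bonds point in the same direction.
With same-parity carbons, two substituents on the same face are both axial or both equatorial; opposite faces give one of each.
Here the groups are equatorial/axial → opposite face → trans.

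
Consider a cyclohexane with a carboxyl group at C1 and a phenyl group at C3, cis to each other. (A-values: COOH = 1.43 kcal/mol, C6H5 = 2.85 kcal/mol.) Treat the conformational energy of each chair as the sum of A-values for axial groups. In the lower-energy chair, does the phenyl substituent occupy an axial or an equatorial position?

C1 and C3 have the same parity, so for the cis isomer the two substituents are e,e in one chair and a,a in the other.
Chair I (carboxyl axial, phenyl axial): E = 4.28 kcal/mol.
Chair II (carboxyl equatorial, phenyl equatorial): E = 0.00 kcal/mol.
Chair II is the more stable (lower-energy) conformer, and in that chair the phenyl group is equatorial.

equatorial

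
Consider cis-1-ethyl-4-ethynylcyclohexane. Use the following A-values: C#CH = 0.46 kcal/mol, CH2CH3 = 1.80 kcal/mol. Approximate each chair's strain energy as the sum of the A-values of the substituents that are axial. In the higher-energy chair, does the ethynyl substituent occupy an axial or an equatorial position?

C1 and C4 have opposite parity, so for the cis isomer the two substituents are one axial and one equatorial in each chair.
Chair I (ethynyl axial, ethyl equatorial): E = 0.46 kcal/mol.
Chair II (ethynyl equatorial, ethyl axial): E = 1.80 kcal/mol.
Chair II is the less stable (higher-energy) conformer, and in that chair the ethynyl group is equatorial.

equatorial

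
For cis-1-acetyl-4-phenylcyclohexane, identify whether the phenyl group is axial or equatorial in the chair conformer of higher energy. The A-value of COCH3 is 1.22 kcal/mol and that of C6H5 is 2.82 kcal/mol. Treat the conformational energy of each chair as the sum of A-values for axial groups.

axial

C1 and C4 have opposite parity, so for the cis isomer the two substituents are one axial and one equatorial in each chair.
Chair I (acetyl axial, phenyl equatorial): E = 1.22 kcal/mol.
Chair II (acetyl equatorial, phenyl axial): E = 2.82 kcal/mol.
Chair II is the less stable (higher-energy) conformer, and in that chair the phenyl group is axial.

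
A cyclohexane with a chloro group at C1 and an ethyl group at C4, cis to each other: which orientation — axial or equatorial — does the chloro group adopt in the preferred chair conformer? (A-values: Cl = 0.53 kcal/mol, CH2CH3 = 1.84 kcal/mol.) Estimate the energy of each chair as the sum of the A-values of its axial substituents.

axial

C1 and C4 have opposite parity, so for the cis isomer the two substituents are one axial and one equatorial in each chair.
Chair I (chloro axial, ethyl equatorial): E = 0.53 kcal/mol.
Chair II (chloro equatorial, ethyl axial): E = 1.84 kcal/mol.
Chair I is the more stable (lower-energy) conformer, and in that chair the chloro group is axial.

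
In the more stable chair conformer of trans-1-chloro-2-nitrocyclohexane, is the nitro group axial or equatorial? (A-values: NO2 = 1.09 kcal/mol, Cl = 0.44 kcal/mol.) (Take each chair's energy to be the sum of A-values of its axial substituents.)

C1 and C2 have opposite parity, so for the trans isomer the two substituents are e,e in one chair and a,a in the other.
Chair I (nitro axial, chloro axial): E = 1.53 kcal/mol.
Chair II (nitro equatorial, chloro equatorial): E = 0.00 kcal/mol.
Chair II is the more stable (lower-energy) conformer, and in that chair the nitro group is equatorial.

equatorial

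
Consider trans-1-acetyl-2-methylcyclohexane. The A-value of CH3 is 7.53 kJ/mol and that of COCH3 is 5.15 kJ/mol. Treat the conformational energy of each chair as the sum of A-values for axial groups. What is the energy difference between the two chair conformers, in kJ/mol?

C1 and C2 have opposite parity, so for the trans isomer the two substituents are e,e in one chair and a,a in the other.
Chair I (methyl axial, acetyl axial): E = 12.68 kJ/mol.
Chair II (methyl equatorial, acetyl equatorial): E = 0.00 kJ/mol.
ΔE = 12.68 − 0.00 = 12.68 kJ/mol; chair II is more stable.

12.68 kJ/mol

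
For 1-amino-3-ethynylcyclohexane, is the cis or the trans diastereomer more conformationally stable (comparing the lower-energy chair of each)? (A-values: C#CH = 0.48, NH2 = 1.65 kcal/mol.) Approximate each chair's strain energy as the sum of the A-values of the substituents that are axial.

At 1,3 positions (parity same): cis → (e,e or a,a); trans → (a,e or e,a).
Best chair for cis: E = 0.00 kcal/mol; best chair for trans: E = 0.48 kcal/mol.
The cis isomer is lower by 0.48 kcal/mol.

cis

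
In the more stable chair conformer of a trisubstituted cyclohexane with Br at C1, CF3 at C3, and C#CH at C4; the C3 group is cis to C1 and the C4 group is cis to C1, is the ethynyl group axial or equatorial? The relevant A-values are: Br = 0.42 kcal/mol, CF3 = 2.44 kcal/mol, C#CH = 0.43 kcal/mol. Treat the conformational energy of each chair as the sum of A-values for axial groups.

axial

Chair I (bromo axial, trifluoromethyl axial, ethynyl equatorial): E = 2.86 kcal/mol.
Chair II (bromo equatorial, trifluoromethyl equatorial, ethynyl axial): E = 0.43 kcal/mol.
Chair II is the more stable (lower-energy) conformer, and in that chair the ethynyl group is axial.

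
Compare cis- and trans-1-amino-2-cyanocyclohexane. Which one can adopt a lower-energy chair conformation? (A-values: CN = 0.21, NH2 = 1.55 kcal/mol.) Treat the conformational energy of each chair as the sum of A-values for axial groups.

trans

At 1,2 positions (parity opposite): cis → (a,e or e,a); trans → (e,e or a,a).
Best chair for cis: E = 0.21 kcal/mol; best chair for trans: E = 0.00 kcal/mol.
The trans isomer is lower by 0.21 kcal/mol.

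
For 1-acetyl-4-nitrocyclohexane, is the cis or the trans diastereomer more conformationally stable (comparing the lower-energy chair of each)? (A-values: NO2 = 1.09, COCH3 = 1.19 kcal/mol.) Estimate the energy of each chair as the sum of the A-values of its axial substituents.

At 1,4 positions (parity opposite): cis → (a,e or e,a); trans → (e,e or a,a).
Best chair for cis: E = 1.09 kcal/mol; best chair for trans: E = 0.00 kcal/mol.
The trans isomer is lower by 1.09 kcal/mol.

trans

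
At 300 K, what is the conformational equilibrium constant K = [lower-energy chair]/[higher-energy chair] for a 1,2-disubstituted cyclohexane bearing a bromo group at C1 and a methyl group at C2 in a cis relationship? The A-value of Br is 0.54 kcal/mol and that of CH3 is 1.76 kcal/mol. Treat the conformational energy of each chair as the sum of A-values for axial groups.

K ≈ 7.74

C1 and C2 have opposite parity, so for the cis isomer the two substituents are one axial and one equatorial in each chair.
Chair I (bromo axial, methyl equatorial): E = 0.54 kcal/mol; chair II (bromo equatorial, methyl axial): E = 1.76 kcal/mol.
ΔG = 1.22 kcal/mol between the two chairs.
K = exp(ΔG/RT) with R = 1.987×10⁻³ kcal mol⁻¹ K⁻¹ and T = 300 K gives K ≈ 7.74.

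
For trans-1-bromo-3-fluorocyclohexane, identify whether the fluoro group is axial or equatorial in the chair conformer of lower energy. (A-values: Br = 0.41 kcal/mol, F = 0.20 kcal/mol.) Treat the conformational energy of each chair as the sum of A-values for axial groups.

C1 and C3 have the same parity, so for the trans isomer the two substituents are one axial and one equatorial in each chair.
Chair I (bromo axial, fluoro equatorial): E = 0.41 kcal/mol.
Chair II (bromo equatorial, fluoro axial): E = 0.20 kcal/mol.
Chair II is the more stable (lower-energy) conformer, and in that chair the fluoro group is axial.

axial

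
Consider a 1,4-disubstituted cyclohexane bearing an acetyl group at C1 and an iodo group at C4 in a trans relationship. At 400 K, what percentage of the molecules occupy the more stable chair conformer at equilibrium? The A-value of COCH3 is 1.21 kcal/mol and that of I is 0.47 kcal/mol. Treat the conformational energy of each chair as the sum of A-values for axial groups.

89.2%

C1 and C4 have opposite parity, so for the trans isomer the two substituents are e,e in one chair and a,a in the other.
Chair I (acetyl axial, iodo axial): E = 1.68 kcal/mol; chair II (acetyl equatorial, iodo equatorial): E = 0.00 kcal/mol.
ΔG = 1.68 kcal/mol between the two chairs.
K = exp(ΔG/RT) with R = 1.987×10⁻³ kcal mol⁻¹ K⁻¹ and T = 400 K gives K ≈ 8.28.
Fraction in the lower-energy chair = K/(K+1) = 89.2%.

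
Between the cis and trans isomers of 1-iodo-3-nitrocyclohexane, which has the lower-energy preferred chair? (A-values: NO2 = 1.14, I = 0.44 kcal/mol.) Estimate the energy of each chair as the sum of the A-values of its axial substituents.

cis

At 1,3 positions (parity same): cis → (e,e or a,a); trans → (a,e or e,a).
Best chair for cis: E = 0.00 kcal/mol; best chair for trans: E = 0.44 kcal/mol.
The cis isomer is lower by 0.44 kcal/mol.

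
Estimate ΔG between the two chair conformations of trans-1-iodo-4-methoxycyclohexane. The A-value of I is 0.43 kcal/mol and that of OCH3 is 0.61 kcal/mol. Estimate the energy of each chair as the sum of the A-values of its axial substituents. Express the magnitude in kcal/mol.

1.04 kcal/mol

C1 and C4 have opposite parity, so for the trans isomer the two substituents are e,e in one chair and a,a in the other.
Chair I (iodo axial, methoxy axial): E = 1.04 kcal/mol.
Chair II (iodo equatorial, methoxy equatorial): E = 0.00 kcal/mol.
ΔE = 1.04 − 0.00 = 1.04 kcal/mol; chair II is more stable.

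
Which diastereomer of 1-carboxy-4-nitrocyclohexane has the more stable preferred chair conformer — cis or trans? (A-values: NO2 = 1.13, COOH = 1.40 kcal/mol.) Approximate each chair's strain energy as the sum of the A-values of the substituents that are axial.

trans

At 1,4 positions (parity opposite): cis → (a,e or e,a); trans → (e,e or a,a).
Best chair for cis: E = 1.13 kcal/mol; best chair for trans: E = 0.00 kcal/mol.
The trans isomer is lower by 1.13 kcal/mol.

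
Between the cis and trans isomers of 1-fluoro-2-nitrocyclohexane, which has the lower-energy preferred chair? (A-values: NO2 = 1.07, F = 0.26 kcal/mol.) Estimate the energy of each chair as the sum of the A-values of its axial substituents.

At 1,2 positions (parity opposite): cis → (a,e or e,a); trans → (e,e or a,a).
Best chair for cis: E = 0.26 kcal/mol; best chair for trans: E = 0.00 kcal/mol.
The trans isomer is lower by 0.26 kcal/mol.

trans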